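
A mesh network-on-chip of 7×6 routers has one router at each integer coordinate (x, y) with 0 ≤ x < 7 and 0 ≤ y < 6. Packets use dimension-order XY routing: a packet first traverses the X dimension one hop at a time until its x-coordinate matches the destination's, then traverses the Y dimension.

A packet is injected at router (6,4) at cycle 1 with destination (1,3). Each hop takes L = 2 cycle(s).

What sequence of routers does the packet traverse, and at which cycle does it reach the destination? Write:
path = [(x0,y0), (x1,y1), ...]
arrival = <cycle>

path = [(6,4), (5,4), (4,4), (3,4), (2,4), (1,4), (1,3)]
arrival = 13

hop 0: (6,4) @ cyc 1
hop 1: (5,4) @ cyc 3  [W]
hop 2: (4,4) @ cyc 5  [W]
hop 3: (3,4) @ cyc 7  [W]
hop 4: (2,4) @ cyc 9  [W]
hop 5: (1,4) @ cyc 11  [W]
hop 6: (1,3) @ cyc 13  [S]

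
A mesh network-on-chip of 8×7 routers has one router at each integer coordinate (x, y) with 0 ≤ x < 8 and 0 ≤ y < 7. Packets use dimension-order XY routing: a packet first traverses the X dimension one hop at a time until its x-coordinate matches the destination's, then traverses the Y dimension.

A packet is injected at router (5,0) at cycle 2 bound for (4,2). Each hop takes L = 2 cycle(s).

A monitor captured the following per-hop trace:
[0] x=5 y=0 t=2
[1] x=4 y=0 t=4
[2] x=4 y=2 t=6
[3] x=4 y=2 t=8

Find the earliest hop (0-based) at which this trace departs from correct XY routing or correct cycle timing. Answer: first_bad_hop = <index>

first_bad_hop = 2

[1] (-1,+0) / 2c ⇒ ok
[2] (+0,+2) / 2c ⇒ BAD: non-unit step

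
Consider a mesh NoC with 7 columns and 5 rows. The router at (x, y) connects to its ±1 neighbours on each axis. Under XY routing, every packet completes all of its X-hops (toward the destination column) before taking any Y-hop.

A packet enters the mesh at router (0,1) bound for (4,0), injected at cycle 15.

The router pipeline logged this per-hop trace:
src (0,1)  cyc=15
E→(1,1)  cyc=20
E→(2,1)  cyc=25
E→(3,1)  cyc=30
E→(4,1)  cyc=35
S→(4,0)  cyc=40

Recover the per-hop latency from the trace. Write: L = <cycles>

From hop 0 (15) to hop 1 (20): +5 cycles.
That increment is L by definition: L = 5.

L = 5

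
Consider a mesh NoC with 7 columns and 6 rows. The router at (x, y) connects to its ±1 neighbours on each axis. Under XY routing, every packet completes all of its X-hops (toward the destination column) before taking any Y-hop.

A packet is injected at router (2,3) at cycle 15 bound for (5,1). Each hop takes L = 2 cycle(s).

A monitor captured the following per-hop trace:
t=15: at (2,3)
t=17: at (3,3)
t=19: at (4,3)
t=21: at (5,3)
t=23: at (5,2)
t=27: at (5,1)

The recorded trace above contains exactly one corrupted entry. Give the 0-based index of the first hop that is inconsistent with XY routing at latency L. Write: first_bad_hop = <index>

first_bad_hop = 5

hop 1: step (+1,+0), +2 cyc — ok
hop 2: step (+1,+0), +2 cyc — ok
hop 3: step (+1,+0), +2 cyc — ok
hop 4: step (+0,-1), +2 cyc — ok
hop 5: step (+0,-1), +4 cyc — BAD: Δcyc=4≠L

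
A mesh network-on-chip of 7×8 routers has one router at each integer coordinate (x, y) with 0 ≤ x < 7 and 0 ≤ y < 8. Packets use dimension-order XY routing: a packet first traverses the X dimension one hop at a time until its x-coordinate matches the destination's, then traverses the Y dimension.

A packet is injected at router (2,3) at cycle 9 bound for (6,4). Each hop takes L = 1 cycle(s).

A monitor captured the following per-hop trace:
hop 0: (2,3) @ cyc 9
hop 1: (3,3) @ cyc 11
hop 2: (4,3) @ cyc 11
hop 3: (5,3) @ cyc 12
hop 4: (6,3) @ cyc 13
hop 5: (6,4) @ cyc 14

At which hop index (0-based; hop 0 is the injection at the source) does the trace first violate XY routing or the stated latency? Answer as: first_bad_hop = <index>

first_bad_hop = 1

hop 1: step (+1,+0), +2 cyc — BAD: Δcyc=2≠L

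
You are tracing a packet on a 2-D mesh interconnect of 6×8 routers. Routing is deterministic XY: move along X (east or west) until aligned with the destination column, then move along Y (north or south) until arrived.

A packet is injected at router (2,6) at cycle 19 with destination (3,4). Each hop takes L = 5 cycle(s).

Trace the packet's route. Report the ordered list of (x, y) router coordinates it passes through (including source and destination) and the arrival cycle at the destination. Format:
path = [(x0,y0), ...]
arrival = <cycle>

t=19: at (2,6)
t=24: at (3,6) after E
t=29: at (3,5) after S
t=34: at (3,4) after S

path = [(2,6), (3,6), (3,5), (3,4)]
arrival = 34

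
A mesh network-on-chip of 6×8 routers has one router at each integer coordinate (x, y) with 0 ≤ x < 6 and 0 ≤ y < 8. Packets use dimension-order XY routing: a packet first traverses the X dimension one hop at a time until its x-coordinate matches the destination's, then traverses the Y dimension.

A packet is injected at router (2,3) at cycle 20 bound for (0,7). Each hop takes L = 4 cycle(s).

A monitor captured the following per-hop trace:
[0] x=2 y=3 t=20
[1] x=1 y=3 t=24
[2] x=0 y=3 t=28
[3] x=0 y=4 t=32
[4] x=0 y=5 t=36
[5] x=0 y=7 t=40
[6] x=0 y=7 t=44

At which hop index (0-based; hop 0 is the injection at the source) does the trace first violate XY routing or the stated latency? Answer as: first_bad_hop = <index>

first_bad_hop = 5

[1] (-1,+0) / 4c ⇒ ok
[2] (-1,+0) / 4c ⇒ ok
[3] (+0,+1) / 4c ⇒ ok
[4] (+0,+1) / 4c ⇒ ok
[5] (+0,+2) / 4c ⇒ BAD: non-unit step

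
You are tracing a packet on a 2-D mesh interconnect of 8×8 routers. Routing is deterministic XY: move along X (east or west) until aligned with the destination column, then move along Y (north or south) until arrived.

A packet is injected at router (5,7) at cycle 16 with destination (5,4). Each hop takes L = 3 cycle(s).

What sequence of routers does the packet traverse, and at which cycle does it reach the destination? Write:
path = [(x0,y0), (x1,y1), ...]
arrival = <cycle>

t=16: at (5,7)
t=19: at (5,6) after S
t=22: at (5,5) after S
t=25: at (5,4) after S

path = [(5,7), (5,6), (5,5), (5,4)]
arrival = 25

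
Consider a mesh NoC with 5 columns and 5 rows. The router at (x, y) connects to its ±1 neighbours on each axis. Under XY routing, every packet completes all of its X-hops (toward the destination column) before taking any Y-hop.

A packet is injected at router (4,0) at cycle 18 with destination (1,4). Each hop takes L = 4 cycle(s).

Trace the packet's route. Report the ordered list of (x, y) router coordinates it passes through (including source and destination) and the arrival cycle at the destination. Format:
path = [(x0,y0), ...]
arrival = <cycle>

[0] x=4 y=0 t=18
[1] x=3 y=0 t=22 →W
[2] x=2 y=0 t=26 →W
[3] x=1 y=0 t=30 →W
[4] x=1 y=1 t=34 →N
[5] x=1 y=2 t=38 →N
[6] x=1 y=3 t=42 →N
[7] x=1 y=4 t=46 →N

path = [(4,0), (3,0), (2,0), (1,0), (1,1), (1,2), (1,3), (1,4)]
arrival = 46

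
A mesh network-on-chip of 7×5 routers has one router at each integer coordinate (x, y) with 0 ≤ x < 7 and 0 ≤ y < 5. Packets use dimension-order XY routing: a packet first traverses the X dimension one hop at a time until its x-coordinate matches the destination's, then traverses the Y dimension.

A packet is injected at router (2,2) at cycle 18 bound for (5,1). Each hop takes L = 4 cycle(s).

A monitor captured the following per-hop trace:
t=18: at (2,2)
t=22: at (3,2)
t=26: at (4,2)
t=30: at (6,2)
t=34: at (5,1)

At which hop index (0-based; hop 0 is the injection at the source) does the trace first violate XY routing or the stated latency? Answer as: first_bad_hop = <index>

first_bad_hop = 3

[1] (+1,+0) / 4c ⇒ ok
[2] (+1,+0) / 4c ⇒ ok
[3] (+2,+0) / 4c ⇒ BAD: non-unit step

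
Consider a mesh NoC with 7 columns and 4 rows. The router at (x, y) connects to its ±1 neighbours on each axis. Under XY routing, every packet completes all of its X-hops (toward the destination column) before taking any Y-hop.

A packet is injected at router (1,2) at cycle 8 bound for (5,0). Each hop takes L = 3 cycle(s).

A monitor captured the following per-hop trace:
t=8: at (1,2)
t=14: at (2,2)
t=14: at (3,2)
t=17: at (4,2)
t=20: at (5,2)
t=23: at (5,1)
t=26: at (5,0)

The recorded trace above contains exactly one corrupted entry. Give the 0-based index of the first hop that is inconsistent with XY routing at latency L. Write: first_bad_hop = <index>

first_bad_hop = 1

check 1→ d=(1,0) cyc+6: BAD: Δcyc=6≠L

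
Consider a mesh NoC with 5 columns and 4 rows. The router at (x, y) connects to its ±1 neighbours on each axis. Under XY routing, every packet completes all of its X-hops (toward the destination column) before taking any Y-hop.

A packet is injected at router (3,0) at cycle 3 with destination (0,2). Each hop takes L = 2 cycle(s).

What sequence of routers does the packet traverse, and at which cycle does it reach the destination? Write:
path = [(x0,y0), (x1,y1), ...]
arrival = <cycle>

path = [(3,0), (2,0), (1,0), (0,0), (0,1), (0,2)]
arrival = 13

[0] x=3 y=0 t=3
[1] x=2 y=0 t=5 →W
[2] x=1 y=0 t=7 →W
[3] x=0 y=0 t=9 →W
[4] x=0 y=1 t=11 →N
[5] x=0 y=2 t=13 →N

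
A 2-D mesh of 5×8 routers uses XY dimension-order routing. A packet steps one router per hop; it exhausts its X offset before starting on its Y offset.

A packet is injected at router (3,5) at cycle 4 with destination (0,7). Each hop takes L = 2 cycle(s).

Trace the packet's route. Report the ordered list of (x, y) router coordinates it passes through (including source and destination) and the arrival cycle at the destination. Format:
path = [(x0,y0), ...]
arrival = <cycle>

[0] x=3 y=5 t=4
[1] x=2 y=5 t=6 →W
[2] x=1 y=5 t=8 →W
[3] x=0 y=5 t=10 →W
[4] x=0 y=6 t=12 →N
[5] x=0 y=7 t=14 →N

path = [(3,5), (2,5), (1,5), (0,5), (0,6), (0,7)]
arrival = 14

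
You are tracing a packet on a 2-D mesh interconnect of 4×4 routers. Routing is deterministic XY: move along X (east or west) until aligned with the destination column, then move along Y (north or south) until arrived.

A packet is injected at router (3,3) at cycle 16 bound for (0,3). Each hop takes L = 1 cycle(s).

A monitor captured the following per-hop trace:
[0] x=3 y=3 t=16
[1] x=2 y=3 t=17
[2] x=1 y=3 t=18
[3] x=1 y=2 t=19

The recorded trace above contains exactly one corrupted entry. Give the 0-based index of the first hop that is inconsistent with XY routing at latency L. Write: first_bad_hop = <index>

check 1→ d=(-1,0) cyc+1: ok
check 2→ d=(-1,0) cyc+1: ok
check 3→ d=(0,-1) cyc+1: BAD: Y-move but x=1≠0

first_bad_hop = 3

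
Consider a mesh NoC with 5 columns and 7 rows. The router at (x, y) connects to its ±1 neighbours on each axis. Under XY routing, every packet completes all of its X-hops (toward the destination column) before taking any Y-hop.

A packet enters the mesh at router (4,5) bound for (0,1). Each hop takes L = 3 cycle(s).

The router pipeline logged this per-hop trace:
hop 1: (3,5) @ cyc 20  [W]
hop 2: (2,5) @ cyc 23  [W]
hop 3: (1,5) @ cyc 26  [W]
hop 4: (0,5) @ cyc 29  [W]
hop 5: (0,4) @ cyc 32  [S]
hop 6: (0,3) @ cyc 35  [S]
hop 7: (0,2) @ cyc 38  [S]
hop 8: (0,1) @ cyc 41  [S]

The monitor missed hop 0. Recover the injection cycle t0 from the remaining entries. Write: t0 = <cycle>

At hop 1 the cycle is 20; in general cyc_k = t0 + kL.
t0 = cyc[1] − L = 20 − 3 = 17.

t0 = 17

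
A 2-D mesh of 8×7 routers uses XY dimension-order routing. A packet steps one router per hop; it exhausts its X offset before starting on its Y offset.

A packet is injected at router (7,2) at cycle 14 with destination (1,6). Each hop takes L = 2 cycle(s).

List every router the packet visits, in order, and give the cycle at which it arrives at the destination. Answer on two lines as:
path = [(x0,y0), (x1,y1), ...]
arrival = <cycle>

[0] x=7 y=2 t=14
[1] x=6 y=2 t=16 →W
[2] x=5 y=2 t=18 →W
[3] x=4 y=2 t=20 →W
[4] x=3 y=2 t=22 →W
[5] x=2 y=2 t=24 →W
[6] x=1 y=2 t=26 →W
[7] x=1 y=3 t=28 →N
[8] x=1 y=4 t=30 →N
[9] x=1 y=5 t=32 →N
[10] x=1 y=6 t=34 →N

path = [(7,2), (6,2), (5,2), (4,2), (3,2), (2,2), (1,2), (1,3), (1,4), (1,5), (1,6)]
arrival = 34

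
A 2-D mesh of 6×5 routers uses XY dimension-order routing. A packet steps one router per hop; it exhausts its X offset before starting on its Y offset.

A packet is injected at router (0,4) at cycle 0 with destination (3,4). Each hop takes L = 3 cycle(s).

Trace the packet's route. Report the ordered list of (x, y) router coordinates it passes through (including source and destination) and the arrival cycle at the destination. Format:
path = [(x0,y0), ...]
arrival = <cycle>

[0] x=0 y=4 t=0
[1] x=1 y=4 t=3 →E
[2] x=2 y=4 t=6 →E
[3] x=3 y=4 t=9 →E

path = [(0,4), (1,4), (2,4), (3,4)]
arrival = 9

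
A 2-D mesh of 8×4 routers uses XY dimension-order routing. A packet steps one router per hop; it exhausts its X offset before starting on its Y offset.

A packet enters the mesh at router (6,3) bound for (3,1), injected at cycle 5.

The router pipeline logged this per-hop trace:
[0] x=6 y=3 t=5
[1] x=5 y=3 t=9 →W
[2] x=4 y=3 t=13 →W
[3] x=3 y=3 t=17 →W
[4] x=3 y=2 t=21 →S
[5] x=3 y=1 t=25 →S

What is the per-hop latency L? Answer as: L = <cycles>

L = 4

Between hops 0 and 1 the cycle counter advances 9 − 5 = 4.
One hop costs L cycles, so L = 4.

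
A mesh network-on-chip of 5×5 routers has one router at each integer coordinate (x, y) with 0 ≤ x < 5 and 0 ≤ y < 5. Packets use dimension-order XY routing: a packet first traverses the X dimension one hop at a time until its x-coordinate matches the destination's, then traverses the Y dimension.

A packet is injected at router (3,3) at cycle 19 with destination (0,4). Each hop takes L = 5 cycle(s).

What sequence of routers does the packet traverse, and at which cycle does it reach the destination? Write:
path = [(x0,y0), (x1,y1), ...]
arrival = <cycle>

path = [(3,3), (2,3), (1,3), (0,3), (0,4)]
arrival = 39

t=19: at (3,3)
t=24: at (2,3) after W
t=29: at (1,3) after W
t=34: at (0,3) after W
t=39: at (0,4) after N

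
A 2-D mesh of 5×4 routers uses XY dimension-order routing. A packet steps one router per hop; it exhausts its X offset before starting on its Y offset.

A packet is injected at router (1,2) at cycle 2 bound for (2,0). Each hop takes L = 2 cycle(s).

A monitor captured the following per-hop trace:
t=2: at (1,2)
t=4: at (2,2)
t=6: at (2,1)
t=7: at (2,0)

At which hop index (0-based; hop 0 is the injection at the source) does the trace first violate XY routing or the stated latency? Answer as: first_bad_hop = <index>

hop 1: step (+1,+0), +2 cyc — ok
hop 2: step (+0,-1), +2 cyc — ok
hop 3: step (+0,-1), +1 cyc — BAD: Δcyc=1≠L

first_bad_hop = 3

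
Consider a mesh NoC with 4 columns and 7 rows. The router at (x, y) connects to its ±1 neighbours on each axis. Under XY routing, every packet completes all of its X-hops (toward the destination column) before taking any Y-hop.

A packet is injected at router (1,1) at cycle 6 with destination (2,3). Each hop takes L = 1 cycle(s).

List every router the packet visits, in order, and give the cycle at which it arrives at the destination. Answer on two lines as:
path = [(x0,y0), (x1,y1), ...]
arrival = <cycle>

path = [(1,1), (2,1), (2,2), (2,3)]
arrival = 9

[0] x=1 y=1 t=6
[1] x=2 y=1 t=7 →E
[2] x=2 y=2 t=8 →N
[3] x=2 y=3 t=9 →N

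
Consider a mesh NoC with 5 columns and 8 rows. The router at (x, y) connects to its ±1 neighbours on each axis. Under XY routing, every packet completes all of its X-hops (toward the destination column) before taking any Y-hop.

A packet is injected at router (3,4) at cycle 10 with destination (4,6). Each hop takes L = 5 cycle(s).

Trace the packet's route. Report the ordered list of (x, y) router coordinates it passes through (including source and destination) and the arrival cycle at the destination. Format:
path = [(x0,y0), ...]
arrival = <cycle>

t=10: at (3,4)
t=15: at (4,4) after E
t=20: at (4,5) after N
t=25: at (4,6) after N

path = [(3,4), (4,4), (4,5), (4,6)]
arrival = 25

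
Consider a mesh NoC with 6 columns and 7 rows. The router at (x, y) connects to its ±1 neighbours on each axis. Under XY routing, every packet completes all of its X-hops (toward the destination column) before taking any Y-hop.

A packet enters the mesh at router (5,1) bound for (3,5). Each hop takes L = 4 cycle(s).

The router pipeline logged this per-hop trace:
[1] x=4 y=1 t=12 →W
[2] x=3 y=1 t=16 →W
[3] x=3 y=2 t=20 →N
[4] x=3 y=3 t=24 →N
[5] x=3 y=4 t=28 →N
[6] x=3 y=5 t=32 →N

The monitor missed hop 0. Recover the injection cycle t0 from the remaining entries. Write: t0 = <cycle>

The first recorded entry is hop 1 at cycle 12.
t0 = cyc[1] − L = 12 − 4 = 8.

t0 = 8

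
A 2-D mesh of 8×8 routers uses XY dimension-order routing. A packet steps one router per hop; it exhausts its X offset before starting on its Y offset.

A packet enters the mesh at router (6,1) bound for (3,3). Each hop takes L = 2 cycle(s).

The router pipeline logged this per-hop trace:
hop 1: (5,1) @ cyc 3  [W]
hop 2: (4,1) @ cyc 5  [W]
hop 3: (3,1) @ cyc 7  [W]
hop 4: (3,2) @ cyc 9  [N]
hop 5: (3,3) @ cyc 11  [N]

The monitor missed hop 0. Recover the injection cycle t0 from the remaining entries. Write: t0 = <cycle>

At hop 1 the cycle is 3; in general cyc_k = t0 + kL.
t0 = cyc[1] − L = 3 − 2 = 1.

t0 = 1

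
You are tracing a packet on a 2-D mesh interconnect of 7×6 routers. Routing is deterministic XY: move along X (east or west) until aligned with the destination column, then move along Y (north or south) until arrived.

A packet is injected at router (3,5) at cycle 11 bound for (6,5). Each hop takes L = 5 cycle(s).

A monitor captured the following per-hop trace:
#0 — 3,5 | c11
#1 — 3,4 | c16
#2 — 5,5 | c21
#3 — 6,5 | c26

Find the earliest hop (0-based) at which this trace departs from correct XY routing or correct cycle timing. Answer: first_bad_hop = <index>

first_bad_hop = 1

  1: Δx=+0 Δy=-1 Δt=5 [BAD: Y-move but x=3≠6]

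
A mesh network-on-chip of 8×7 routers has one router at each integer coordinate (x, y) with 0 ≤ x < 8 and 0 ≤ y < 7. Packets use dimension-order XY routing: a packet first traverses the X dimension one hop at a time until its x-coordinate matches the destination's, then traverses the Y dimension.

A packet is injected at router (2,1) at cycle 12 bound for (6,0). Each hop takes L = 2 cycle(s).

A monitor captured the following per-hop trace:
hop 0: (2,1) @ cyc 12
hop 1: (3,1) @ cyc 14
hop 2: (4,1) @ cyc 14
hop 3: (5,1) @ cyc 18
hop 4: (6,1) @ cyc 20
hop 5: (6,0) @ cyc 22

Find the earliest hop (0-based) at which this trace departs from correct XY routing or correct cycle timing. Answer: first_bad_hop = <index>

first_bad_hop = 2

hop 1: step (+1,+0), +2 cyc — ok
hop 2: step (+1,+0), +0 cyc — BAD: Δcyc=0≠L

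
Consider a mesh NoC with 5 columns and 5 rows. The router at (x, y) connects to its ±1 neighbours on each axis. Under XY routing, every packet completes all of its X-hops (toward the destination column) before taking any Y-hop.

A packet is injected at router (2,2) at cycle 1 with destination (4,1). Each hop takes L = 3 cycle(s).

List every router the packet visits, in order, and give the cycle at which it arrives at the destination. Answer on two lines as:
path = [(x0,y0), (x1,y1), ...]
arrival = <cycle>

path = [(2,2), (3,2), (4,2), (4,1)]
arrival = 10

#0 — 2,2 | c1
#1 — 3,2 | c4 | E
#2 — 4,2 | c7 | E
#3 — 4,1 | c10 | S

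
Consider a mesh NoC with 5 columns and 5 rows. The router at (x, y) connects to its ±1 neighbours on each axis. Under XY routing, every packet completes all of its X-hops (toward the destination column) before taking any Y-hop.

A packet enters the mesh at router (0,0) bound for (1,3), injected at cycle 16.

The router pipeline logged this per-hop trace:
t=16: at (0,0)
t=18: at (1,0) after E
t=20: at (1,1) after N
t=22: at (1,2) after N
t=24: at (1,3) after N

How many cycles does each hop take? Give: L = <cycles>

L = 2

cyc[1] − cyc[0] = 18 − 16 = 2.
One hop costs L cycles, so L = 2.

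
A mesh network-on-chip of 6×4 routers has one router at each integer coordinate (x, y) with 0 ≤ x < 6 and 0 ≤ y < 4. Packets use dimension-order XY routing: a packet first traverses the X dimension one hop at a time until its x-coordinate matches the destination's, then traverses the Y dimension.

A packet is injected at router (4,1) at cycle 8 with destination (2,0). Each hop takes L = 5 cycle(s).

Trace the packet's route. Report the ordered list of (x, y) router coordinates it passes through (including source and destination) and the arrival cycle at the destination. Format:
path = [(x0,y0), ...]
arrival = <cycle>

path = [(4,1), (3,1), (2,1), (2,0)]
arrival = 23

[0] x=4 y=1 t=8
[1] x=3 y=1 t=13 →W
[2] x=2 y=1 t=18 →W
[3] x=2 y=0 t=23 →S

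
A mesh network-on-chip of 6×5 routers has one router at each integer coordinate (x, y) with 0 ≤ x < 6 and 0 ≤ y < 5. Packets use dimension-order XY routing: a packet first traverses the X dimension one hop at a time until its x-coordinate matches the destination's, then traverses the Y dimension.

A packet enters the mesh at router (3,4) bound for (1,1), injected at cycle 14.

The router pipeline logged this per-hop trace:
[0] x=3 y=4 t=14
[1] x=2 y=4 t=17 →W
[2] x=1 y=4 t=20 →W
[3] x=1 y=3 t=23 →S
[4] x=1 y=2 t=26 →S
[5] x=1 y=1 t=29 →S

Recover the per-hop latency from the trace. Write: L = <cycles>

L = 3

Between hops 0 and 1 the cycle counter advances 17 − 14 = 3.
That increment is L by definition: L = 3.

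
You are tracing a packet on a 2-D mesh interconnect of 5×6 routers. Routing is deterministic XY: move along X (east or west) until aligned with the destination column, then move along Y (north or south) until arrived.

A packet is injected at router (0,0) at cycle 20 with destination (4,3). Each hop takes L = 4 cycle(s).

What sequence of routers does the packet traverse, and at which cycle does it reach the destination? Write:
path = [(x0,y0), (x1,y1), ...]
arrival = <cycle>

path = [(0,0), (1,0), (2,0), (3,0), (4,0), (4,1), (4,2), (4,3)]
arrival = 48

[0] x=0 y=0 t=20
[1] x=1 y=0 t=24 →E
[2] x=2 y=0 t=28 →E
[3] x=3 y=0 t=32 →E
[4] x=4 y=0 t=36 →E
[5] x=4 y=1 t=40 →N
[6] x=4 y=2 t=44 →N
[7] x=4 y=3 t=48 →N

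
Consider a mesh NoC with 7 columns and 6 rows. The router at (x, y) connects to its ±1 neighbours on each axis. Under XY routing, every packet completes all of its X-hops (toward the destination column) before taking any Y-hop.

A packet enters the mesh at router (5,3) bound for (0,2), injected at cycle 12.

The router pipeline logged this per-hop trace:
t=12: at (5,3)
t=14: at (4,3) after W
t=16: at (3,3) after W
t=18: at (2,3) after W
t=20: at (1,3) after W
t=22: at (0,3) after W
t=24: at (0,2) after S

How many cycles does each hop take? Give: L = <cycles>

L = 2

Δcyc across hop 0→1: 14 − 12 = 2.
One hop costs L cycles, so L = 2.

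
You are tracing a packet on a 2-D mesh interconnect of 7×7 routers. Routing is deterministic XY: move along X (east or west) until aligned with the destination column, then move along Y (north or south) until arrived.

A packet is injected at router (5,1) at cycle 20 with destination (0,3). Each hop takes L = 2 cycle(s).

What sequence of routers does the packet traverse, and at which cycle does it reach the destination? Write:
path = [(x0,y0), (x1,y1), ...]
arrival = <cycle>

src (5,1)  cyc=20
W→(4,1)  cyc=22
W→(3,1)  cyc=24
W→(2,1)  cyc=26
W→(1,1)  cyc=28
W→(0,1)  cyc=30
N→(0,2)  cyc=32
N→(0,3)  cyc=34

path = [(5,1), (4,1), (3,1), (2,1), (1,1), (0,1), (0,2), (0,3)]
arrival = 34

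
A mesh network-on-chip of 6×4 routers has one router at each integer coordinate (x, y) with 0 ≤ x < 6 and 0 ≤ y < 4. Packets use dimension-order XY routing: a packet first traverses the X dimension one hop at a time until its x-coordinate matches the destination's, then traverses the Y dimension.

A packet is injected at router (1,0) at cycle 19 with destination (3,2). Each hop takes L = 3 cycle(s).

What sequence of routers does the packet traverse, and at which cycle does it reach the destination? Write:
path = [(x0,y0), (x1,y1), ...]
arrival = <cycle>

hop 0: (1,0) @ cyc 19
hop 1: (2,0) @ cyc 22  [E]
hop 2: (3,0) @ cyc 25  [E]
hop 3: (3,1) @ cyc 28  [N]
hop 4: (3,2) @ cyc 31  [N]

path = [(1,0), (2,0), (3,0), (3,1), (3,2)]
arrival = 31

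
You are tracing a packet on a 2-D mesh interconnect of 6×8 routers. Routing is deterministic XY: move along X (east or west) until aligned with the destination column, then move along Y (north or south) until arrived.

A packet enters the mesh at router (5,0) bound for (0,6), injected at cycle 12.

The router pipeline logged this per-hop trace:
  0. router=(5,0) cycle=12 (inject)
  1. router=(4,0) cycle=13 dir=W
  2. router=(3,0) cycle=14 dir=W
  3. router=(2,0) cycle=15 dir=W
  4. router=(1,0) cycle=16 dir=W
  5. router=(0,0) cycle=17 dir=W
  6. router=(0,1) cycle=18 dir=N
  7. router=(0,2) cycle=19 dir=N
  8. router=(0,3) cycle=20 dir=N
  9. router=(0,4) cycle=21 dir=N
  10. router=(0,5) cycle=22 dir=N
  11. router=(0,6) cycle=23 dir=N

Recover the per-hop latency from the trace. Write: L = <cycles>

L = 1

cyc[1] − cyc[0] = 13 − 12 = 1.
One hop costs L cycles, so L = 1.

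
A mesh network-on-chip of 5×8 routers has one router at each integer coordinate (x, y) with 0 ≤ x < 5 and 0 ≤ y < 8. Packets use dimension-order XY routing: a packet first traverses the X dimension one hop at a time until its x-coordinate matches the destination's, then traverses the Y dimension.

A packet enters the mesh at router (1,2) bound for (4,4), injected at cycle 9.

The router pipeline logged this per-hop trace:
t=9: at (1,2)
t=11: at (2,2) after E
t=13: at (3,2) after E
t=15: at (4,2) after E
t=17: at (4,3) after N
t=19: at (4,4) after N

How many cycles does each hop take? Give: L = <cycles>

L = 2

Δcyc across hop 0→1: 11 − 9 = 2.
That increment is L by definition: L = 2.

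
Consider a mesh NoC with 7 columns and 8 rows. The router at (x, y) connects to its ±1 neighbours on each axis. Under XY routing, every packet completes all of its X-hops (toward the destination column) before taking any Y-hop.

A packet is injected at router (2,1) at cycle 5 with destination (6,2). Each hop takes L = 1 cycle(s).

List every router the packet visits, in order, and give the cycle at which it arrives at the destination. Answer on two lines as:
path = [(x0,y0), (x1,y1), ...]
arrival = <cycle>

src (2,1)  cyc=5
E→(3,1)  cyc=6
E→(4,1)  cyc=7
E→(5,1)  cyc=8
E→(6,1)  cyc=9
N→(6,2)  cyc=10

path = [(2,1), (3,1), (4,1), (5,1), (6,1), (6,2)]
arrival = 10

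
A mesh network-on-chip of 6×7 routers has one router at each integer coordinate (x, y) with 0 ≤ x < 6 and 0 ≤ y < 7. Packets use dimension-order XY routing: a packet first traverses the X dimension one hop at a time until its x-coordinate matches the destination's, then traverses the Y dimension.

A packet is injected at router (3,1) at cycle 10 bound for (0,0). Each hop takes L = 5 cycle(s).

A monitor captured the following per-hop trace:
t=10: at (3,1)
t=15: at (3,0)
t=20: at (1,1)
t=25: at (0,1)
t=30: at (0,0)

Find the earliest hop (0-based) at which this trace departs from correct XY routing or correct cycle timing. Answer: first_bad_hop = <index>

hop 1: step (+0,-1), +5 cyc — BAD: Y-move but x=3≠0

first_bad_hop = 1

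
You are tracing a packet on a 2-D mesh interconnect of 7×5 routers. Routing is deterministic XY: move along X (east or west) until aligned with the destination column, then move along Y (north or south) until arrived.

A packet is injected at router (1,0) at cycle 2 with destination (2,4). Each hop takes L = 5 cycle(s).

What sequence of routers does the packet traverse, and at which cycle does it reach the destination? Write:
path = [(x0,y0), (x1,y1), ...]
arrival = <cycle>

#0 — 1,0 | c2
#1 — 2,0 | c7 | E
#2 — 2,1 | c12 | N
#3 — 2,2 | c17 | N
#4 — 2,3 | c22 | N
#5 — 2,4 | c27 | N

path = [(1,0), (2,0), (2,1), (2,2), (2,3), (2,4)]
arrival = 27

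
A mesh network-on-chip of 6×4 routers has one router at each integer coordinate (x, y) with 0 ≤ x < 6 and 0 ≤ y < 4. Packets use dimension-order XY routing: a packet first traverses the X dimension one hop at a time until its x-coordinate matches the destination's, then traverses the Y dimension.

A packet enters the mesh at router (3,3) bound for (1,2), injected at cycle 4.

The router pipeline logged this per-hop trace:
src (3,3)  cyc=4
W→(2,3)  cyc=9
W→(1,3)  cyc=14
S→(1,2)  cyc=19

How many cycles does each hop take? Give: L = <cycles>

From hop 0 (4) to hop 1 (9): +5 cycles.
One hop costs L cycles, so L = 5.

L = 5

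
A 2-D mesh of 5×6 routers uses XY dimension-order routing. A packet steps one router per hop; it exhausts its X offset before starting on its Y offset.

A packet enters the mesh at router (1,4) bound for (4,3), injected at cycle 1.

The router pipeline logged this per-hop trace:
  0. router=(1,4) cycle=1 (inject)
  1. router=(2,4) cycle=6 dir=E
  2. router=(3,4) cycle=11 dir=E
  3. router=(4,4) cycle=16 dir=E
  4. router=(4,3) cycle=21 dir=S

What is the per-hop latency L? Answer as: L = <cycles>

Between hops 0 and 1 the cycle counter advances 6 − 1 = 5.
That increment is L by definition: L = 5.

L = 5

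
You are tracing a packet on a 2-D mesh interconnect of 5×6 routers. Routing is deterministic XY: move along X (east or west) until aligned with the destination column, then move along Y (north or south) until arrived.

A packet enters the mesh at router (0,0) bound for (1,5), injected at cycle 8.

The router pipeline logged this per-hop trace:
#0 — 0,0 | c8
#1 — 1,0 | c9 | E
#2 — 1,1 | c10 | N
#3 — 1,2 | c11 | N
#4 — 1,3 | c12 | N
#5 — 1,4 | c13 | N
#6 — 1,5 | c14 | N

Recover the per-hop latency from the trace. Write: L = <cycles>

cyc[1] − cyc[0] = 9 − 8 = 1.
That increment is L by definition: L = 1.

L = 1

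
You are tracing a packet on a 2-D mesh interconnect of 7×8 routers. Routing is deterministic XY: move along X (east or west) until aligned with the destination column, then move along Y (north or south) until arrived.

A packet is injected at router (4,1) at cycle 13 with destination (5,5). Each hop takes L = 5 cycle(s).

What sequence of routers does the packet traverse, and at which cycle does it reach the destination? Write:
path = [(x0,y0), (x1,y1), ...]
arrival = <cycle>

hop 0: (4,1) @ cyc 13
hop 1: (5,1) @ cyc 18  [E]
hop 2: (5,2) @ cyc 23  [N]
hop 3: (5,3) @ cyc 28  [N]
hop 4: (5,4) @ cyc 33  [N]
hop 5: (5,5) @ cyc 38  [N]

path = [(4,1), (5,1), (5,2), (5,3), (5,4), (5,5)]
arrival = 38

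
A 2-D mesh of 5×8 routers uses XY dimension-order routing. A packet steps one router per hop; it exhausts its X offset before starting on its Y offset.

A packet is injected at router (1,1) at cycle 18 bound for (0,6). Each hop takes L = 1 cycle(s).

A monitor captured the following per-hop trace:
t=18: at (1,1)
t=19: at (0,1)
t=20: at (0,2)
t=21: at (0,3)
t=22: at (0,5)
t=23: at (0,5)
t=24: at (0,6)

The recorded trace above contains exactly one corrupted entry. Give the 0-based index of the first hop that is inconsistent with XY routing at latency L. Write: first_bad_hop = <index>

hop 1: step (-1,+0), +1 cyc — ok
hop 2: step (+0,+1), +1 cyc — ok
hop 3: step (+0,+1), +1 cyc — ok
hop 4: step (+0,+2), +1 cyc — BAD: non-unit step

first_bad_hop = 4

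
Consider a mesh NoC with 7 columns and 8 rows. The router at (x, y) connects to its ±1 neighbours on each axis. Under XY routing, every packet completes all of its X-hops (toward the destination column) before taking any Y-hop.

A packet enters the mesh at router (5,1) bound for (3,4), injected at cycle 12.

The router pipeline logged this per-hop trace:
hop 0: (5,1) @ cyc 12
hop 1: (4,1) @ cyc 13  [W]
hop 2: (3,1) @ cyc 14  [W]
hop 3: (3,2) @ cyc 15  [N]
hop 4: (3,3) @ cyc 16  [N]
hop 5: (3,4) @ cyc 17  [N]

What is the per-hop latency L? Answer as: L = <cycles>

Between hops 0 and 1 the cycle counter advances 13 − 12 = 1.
Each hop adds L, hence L = 1.

L = 1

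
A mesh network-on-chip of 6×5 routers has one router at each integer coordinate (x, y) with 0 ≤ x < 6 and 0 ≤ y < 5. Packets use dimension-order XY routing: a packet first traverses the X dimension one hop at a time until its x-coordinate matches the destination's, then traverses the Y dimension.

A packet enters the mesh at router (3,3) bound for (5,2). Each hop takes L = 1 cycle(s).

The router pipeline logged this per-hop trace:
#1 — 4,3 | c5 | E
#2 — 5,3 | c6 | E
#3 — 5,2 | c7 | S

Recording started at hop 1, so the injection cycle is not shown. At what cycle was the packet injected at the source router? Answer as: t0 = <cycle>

The first recorded entry is hop 1 at cycle 5.
t0 = cyc[1] − L = 5 − 1 = 4.

t0 = 4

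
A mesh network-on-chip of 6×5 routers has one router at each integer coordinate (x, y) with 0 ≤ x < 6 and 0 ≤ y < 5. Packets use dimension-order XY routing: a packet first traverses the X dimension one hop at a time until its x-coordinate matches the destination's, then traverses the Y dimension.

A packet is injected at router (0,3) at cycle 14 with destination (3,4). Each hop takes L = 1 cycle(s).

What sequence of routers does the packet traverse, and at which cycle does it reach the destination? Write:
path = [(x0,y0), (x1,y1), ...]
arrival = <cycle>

path = [(0,3), (1,3), (2,3), (3,3), (3,4)]
arrival = 18

  0. router=(0,3) cycle=14 (inject)
  1. router=(1,3) cycle=15 dir=E
  2. router=(2,3) cycle=16 dir=E
  3. router=(3,3) cycle=17 dir=E
  4. router=(3,4) cycle=18 dir=N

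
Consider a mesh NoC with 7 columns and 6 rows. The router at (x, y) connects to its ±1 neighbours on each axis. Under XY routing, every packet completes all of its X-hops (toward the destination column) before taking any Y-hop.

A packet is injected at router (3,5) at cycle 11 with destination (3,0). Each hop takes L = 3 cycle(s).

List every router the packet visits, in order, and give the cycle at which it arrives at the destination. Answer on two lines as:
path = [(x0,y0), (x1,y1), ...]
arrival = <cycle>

path = [(3,5), (3,4), (3,3), (3,2), (3,1), (3,0)]
arrival = 26

src (3,5)  cyc=11
S→(3,4)  cyc=14
S→(3,3)  cyc=17
S→(3,2)  cyc=20
S→(3,1)  cyc=23
S→(3,0)  cyc=26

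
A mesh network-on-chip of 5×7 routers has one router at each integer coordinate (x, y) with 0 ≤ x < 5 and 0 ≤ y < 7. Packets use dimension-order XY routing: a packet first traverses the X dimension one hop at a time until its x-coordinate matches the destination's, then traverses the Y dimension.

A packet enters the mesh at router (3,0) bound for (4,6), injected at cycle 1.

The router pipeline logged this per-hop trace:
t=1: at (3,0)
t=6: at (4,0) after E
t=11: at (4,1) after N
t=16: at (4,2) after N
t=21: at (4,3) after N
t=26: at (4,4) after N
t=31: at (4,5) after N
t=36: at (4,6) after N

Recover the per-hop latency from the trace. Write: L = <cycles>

Δcyc across hop 0→1: 6 − 1 = 5.
That increment is L by definition: L = 5.

L = 5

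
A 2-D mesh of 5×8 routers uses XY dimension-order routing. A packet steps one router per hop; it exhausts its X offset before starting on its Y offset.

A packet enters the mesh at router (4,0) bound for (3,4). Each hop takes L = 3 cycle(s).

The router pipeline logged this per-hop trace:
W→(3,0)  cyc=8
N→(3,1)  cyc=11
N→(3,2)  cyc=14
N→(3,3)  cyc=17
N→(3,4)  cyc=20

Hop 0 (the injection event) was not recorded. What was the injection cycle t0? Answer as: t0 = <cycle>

t0 = 5

Hop 1 reached at cycle 8; hop k is at t0 + k·L.
Therefore t0 = 8 − L = 5.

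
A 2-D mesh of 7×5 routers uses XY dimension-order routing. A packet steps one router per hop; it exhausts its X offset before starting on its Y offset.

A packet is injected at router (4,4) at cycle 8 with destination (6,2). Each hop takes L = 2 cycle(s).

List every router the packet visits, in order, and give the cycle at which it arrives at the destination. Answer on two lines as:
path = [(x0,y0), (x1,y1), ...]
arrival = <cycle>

path = [(4,4), (5,4), (6,4), (6,3), (6,2)]
arrival = 16

  0. router=(4,4) cycle=8 (inject)
  1. router=(5,4) cycle=10 dir=E
  2. router=(6,4) cycle=12 dir=E
  3. router=(6,3) cycle=14 dir=S
  4. router=(6,2) cycle=16 dir=S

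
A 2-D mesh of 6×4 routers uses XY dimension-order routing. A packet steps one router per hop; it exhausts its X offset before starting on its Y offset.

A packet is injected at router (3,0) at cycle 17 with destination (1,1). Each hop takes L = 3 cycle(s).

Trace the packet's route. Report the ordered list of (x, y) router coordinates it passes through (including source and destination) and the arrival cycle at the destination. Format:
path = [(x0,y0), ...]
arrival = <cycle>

t=17: at (3,0)
t=20: at (2,0) after W
t=23: at (1,0) after W
t=26: at (1,1) after N

path = [(3,0), (2,0), (1,0), (1,1)]
arrival = 26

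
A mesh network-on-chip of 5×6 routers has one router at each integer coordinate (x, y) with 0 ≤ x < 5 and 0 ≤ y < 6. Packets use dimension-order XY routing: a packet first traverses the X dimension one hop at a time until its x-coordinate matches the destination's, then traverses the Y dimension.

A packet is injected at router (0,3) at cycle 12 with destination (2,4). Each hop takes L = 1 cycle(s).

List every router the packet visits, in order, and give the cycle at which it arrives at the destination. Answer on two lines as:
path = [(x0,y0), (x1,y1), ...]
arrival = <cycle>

hop 0: (0,3) @ cyc 12
hop 1: (1,3) @ cyc 13  [E]
hop 2: (2,3) @ cyc 14  [E]
hop 3: (2,4) @ cyc 15  [N]

path = [(0,3), (1,3), (2,3), (2,4)]
arrival = 15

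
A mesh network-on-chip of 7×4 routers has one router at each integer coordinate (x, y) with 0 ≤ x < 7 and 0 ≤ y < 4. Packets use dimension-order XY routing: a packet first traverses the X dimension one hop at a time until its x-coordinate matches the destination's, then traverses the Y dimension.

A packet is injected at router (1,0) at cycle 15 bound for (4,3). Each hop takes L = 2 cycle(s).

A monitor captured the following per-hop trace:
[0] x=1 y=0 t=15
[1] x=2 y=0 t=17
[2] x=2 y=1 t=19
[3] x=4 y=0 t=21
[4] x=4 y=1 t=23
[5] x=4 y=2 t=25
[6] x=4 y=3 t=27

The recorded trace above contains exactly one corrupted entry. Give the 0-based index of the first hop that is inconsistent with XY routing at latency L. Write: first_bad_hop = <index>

  1: Δx=+1 Δy=+0 Δt=2 [ok]
  2: Δx=+0 Δy=+1 Δt=2 [BAD: Y-move but x=2≠4]

first_bad_hop = 2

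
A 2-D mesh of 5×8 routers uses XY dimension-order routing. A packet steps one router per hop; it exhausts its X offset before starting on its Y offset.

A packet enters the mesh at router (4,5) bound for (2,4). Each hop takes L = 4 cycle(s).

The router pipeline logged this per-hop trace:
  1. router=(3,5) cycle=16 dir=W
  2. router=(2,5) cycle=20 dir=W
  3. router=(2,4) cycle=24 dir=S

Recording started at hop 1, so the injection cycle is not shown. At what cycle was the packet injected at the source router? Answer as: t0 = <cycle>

t0 = 12

cyc[1] = 16 and cyc[k] = t0 + k·L for every k.
Subtract one hop: t0 = 16 − 4 = 12.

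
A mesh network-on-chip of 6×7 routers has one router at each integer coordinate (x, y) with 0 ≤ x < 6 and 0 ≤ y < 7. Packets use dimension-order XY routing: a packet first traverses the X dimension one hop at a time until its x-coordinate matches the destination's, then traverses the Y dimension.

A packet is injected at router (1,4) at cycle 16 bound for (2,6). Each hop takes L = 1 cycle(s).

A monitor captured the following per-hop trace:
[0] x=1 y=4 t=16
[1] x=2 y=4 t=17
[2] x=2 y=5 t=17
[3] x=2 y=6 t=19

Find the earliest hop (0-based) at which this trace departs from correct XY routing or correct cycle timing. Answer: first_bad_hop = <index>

first_bad_hop = 2

  1: Δx=+1 Δy=+0 Δt=1 [ok]
  2: Δx=+0 Δy=+1 Δt=0 [BAD: Δcyc=0≠L]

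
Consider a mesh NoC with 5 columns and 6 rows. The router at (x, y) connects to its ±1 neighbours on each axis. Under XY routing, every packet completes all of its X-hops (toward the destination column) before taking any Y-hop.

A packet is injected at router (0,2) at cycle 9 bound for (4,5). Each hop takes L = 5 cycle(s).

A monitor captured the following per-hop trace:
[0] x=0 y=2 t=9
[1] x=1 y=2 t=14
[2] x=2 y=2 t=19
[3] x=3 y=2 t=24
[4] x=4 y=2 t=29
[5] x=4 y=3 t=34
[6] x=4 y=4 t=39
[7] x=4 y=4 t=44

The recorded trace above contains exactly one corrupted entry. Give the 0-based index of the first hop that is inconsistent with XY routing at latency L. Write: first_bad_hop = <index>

first_bad_hop = 7

  1: Δx=+1 Δy=+0 Δt=5 [ok]
  2: Δx=+1 Δy=+0 Δt=5 [ok]
  3: Δx=+1 Δy=+0 Δt=5 [ok]
  4: Δx=+1 Δy=+0 Δt=5 [ok]
  5: Δx=+0 Δy=+1 Δt=5 [ok]
  6: Δx=+0 Δy=+1 Δt=5 [ok]
  7: Δx=+0 Δy=+0 Δt=5 [BAD: non-unit step]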